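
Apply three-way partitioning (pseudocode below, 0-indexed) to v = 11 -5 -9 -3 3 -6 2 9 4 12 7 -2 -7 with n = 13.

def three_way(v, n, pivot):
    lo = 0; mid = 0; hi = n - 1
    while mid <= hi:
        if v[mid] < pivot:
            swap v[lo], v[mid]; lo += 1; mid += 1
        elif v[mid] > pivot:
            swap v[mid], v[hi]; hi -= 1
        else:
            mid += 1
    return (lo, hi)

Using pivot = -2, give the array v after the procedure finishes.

pivot = -2; lo=0, mid=0, hi=12
v[mid]=11>-2: swap v[0],v[12]; hi=11 → -7 -5 -9 -3 3 -6 2 9 4 12 7 -2 11
v[mid]=-7<-2: swap v[0],v[0]; lo=1,mid=1 → -7 -5 -9 -3 3 -6 2 9 4 12 7 -2 11
v[mid]=-5<-2: swap v[1],v[1]; lo=2,mid=2 → -7 -5 -9 -3 3 -6 2 9 4 12 7 -2 11
v[mid]=-9<-2: swap v[2],v[2]; lo=3,mid=3 → -7 -5 -9 -3 3 -6 2 9 4 12 7 -2 11
v[mid]=-3<-2: swap v[3],v[3]; lo=4,mid=4 → -7 -5 -9 -3 3 -6 2 9 4 12 7 -2 11
v[mid]=3>-2: swap v[4],v[11]; hi=10 → -7 -5 -9 -3 -2 -6 2 9 4 12 7 3 11
v[mid]=-2=-2: mid=5
v[mid]=-6<-2: swap v[4],v[5]; lo=5,mid=6 → -7 -5 -9 -3 -6 -2 2 9 4 12 7 3 11
v[mid]=2>-2: swap v[6],v[10]; hi=9 → -7 -5 -9 -3 -6 -2 7 9 4 12 2 3 11
v[mid]=7>-2: swap v[6],v[9]; hi=8 → -7 -5 -9 -3 -6 -2 12 9 4 7 2 3 11
v[mid]=12>-2: swap v[6],v[8]; hi=7 → -7 -5 -9 -3 -6 -2 4 9 12 7 2 3 11
v[mid]=4>-2: swap v[6],v[7]; hi=6 → -7 -5 -9 -3 -6 -2 9 4 12 7 2 3 11
v[mid]=9>-2: swap v[6],v[6]; hi=5 → -7 -5 -9 -3 -6 -2 9 4 12 7 2 3 11
end: lo=5, hi=5; v = -7 -5 -9 -3 -6 -2 9 4 12 7 2 3 11

-7 -5 -9 -3 -6 -2 9 4 12 7 2 3 11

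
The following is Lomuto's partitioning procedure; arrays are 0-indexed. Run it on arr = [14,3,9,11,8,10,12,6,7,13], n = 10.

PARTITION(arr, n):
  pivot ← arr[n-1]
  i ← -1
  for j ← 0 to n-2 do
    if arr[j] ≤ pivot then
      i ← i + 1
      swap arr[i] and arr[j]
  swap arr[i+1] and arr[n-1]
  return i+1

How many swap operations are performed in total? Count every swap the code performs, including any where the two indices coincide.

pivot=13, i=-1
j=0: 14>13, skip
j=1: 3≤13, i=0, swap(0,1) ⇒ [3,14,9,11,8,10,12,6,7,13]
j=2: 9≤13, i=1, swap(1,2) ⇒ [3,9,14,11,8,10,12,6,7,13]
j=3: 11≤13, i=2, swap(2,3) ⇒ [3,9,11,14,8,10,12,6,7,13]
j=4: 8≤13, i=3, swap(3,4) ⇒ [3,9,11,8,14,10,12,6,7,13]
j=5: 10≤13, i=4, swap(4,5) ⇒ [3,9,11,8,10,14,12,6,7,13]
j=6: 12≤13, i=5, swap(5,6) ⇒ [3,9,11,8,10,12,14,6,7,13]
j=7: 6≤13, i=6, swap(6,7) ⇒ [3,9,11,8,10,12,6,14,7,13]
j=8: 7≤13, i=7, swap(7,8) ⇒ [3,9,11,8,10,12,6,7,14,13]
swap(8,9) ⇒ [3,9,11,8,10,12,6,7,13,14]; return 8

9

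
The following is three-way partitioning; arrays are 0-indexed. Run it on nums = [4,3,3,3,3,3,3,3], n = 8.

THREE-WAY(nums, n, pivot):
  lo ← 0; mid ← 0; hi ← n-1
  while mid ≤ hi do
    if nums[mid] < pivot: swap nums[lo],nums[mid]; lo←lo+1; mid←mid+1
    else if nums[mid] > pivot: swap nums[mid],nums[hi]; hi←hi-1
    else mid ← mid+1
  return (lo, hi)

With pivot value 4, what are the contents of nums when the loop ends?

pivot = 4; lo=0, mid=0, hi=7
nums[mid]=4=4: mid=1
nums[mid]=3<4: swap nums[0],nums[1]; lo=1,mid=2 → [3,4,3,3,3,3,3,3]
nums[mid]=3<4: swap nums[1],nums[2]; lo=2,mid=3 → [3,3,4,3,3,3,3,3]
nums[mid]=3<4: swap nums[2],nums[3]; lo=3,mid=4 → [3,3,3,4,3,3,3,3]
nums[mid]=3<4: swap nums[3],nums[4]; lo=4,mid=5 → [3,3,3,3,4,3,3,3]
nums[mid]=3<4: swap nums[4],nums[5]; lo=5,mid=6 → [3,3,3,3,3,4,3,3]
nums[mid]=3<4: swap nums[5],nums[6]; lo=6,mid=7 → [3,3,3,3,3,3,4,3]
nums[mid]=3<4: swap nums[6],nums[7]; lo=7,mid=8 → [3,3,3,3,3,3,3,4]
end: lo=7, hi=7; nums = [3,3,3,3,3,3,3,4]

[3,3,3,3,3,3,3,4]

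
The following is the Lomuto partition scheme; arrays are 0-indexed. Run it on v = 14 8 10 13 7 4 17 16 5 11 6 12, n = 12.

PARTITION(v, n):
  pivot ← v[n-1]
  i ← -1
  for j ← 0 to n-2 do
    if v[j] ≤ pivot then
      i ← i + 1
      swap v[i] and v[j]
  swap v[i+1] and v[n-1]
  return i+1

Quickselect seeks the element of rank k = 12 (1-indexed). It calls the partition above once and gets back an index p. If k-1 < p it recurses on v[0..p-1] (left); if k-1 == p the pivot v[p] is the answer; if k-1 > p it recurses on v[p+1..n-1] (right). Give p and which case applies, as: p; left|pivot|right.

pivot=12, i=-1
j=0: 14>12, skip
j=1: 8≤12, i=0, swap(0,1) ⇒ 8 14 10 13 7 4 17 16 5 11 6 12
j=2: 10≤12, i=1, swap(1,2) ⇒ 8 10 14 13 7 4 17 16 5 11 6 12
j=3: 13>12, skip
j=4: 7≤12, i=2, swap(2,4) ⇒ 8 10 7 13 14 4 17 16 5 11 6 12
j=5: 4≤12, i=3, swap(3,5) ⇒ 8 10 7 4 14 13 17 16 5 11 6 12
j=6: 17>12, skip
j=7: 16>12, skip
j=8: 5≤12, i=4, swap(4,8) ⇒ 8 10 7 4 5 13 17 16 14 11 6 12
j=9: 11≤12, i=5, swap(5,9) ⇒ 8 10 7 4 5 11 17 16 14 13 6 12
j=10: 6≤12, i=6, swap(6,10) ⇒ 8 10 7 4 5 11 6 16 14 13 17 12
swap(7,11) ⇒ 8 10 7 4 5 11 6 12 14 13 17 16; return 7
p = 7; k-1 = 11 > 7 ⇒ right

7; right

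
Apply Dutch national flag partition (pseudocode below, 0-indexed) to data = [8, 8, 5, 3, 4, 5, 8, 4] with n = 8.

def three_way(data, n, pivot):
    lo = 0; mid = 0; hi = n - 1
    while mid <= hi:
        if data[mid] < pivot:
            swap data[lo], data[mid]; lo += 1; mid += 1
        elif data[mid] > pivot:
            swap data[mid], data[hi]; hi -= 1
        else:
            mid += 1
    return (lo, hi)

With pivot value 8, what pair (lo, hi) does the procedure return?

(5, 7)

pivot = 8; lo=0, mid=0, hi=7
data[mid]=8=8: mid=1
data[mid]=8=8: mid=2
data[mid]=5<8: swap data[0],data[2]; lo=1,mid=3 → [5, 8, 8, 3, 4, 5, 8, 4]
data[mid]=3<8: swap data[1],data[3]; lo=2,mid=4 → [5, 3, 8, 8, 4, 5, 8, 4]
data[mid]=4<8: swap data[2],data[4]; lo=3,mid=5 → [5, 3, 4, 8, 8, 5, 8, 4]
data[mid]=5<8: swap data[3],data[5]; lo=4,mid=6 → [5, 3, 4, 5, 8, 8, 8, 4]
data[mid]=8=8: mid=7
data[mid]=4<8: swap data[4],data[7]; lo=5,mid=8 → [5, 3, 4, 5, 4, 8, 8, 8]
end: lo=5, hi=7; data = [5, 3, 4, 5, 4, 8, 8, 8]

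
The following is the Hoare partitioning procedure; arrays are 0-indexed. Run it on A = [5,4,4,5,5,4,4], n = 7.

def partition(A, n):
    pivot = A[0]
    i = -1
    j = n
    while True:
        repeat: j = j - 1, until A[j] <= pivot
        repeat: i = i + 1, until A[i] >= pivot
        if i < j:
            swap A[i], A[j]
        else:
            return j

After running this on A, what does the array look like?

[4,4,4,4,5,5,5]

pivot = A[0] = 5; i = -1, j = 7
j→6 (A[6]=4≤5), i→0 (A[0]=5≥5); i<j, swap → [4,4,4,5,5,4,5]
j→5 (A[5]=4≤5), i→3 (A[3]=5≥5); i<j, swap → [4,4,4,4,5,5,5]
j→4, i→4; i≥j, return j=4. A = [4,4,4,4,5,5,5]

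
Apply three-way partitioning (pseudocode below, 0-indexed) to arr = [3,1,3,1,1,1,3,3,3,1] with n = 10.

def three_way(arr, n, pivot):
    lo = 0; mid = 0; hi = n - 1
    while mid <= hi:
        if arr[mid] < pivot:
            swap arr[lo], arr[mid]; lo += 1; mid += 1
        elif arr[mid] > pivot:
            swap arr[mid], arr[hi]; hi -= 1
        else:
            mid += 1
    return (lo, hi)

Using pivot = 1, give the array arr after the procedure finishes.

lo=0 mid=0 hi=9
3>1: swap(0,9), hi=8 ⇒ [1,1,3,1,1,1,3,3,3,3]
1=1: mid=1
1=1: mid=2
3>1: swap(2,8), hi=7 ⇒ [1,1,3,1,1,1,3,3,3,3]
3>1: swap(2,7), hi=6 ⇒ [1,1,3,1,1,1,3,3,3,3]
3>1: swap(2,6), hi=5 ⇒ [1,1,3,1,1,1,3,3,3,3]
3>1: swap(2,5), hi=4 ⇒ [1,1,1,1,1,3,3,3,3,3]
1=1: mid=3
1=1: mid=4
1=1: mid=5
done. lo=0 hi=4; arr=[1,1,1,1,1,3,3,3,3,3]

[1,1,1,1,1,3,3,3,3,3]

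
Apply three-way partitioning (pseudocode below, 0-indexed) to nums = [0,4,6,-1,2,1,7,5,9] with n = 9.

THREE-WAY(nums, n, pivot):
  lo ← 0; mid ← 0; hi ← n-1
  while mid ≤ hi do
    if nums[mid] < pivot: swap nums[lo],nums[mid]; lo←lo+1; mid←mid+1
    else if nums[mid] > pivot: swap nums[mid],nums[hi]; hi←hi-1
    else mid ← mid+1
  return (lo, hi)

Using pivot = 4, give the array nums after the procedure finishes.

[0,1,-1,2,4,7,5,9,6]

pivot = 4; lo=0, mid=0, hi=8
nums[mid]=0<4: swap nums[0],nums[0]; lo=1,mid=1 → [0,4,6,-1,2,1,7,5,9]
nums[mid]=4=4: mid=2
nums[mid]=6>4: swap nums[2],nums[8]; hi=7 → [0,4,9,-1,2,1,7,5,6]
nums[mid]=9>4: swap nums[2],nums[7]; hi=6 → [0,4,5,-1,2,1,7,9,6]
nums[mid]=5>4: swap nums[2],nums[6]; hi=5 → [0,4,7,-1,2,1,5,9,6]
nums[mid]=7>4: swap nums[2],nums[5]; hi=4 → [0,4,1,-1,2,7,5,9,6]
nums[mid]=1<4: swap nums[1],nums[2]; lo=2,mid=3 → [0,1,4,-1,2,7,5,9,6]
nums[mid]=-1<4: swap nums[2],nums[3]; lo=3,mid=4 → [0,1,-1,4,2,7,5,9,6]
nums[mid]=2<4: swap nums[3],nums[4]; lo=4,mid=5 → [0,1,-1,2,4,7,5,9,6]
end: lo=4, hi=4; nums = [0,1,-1,2,4,7,5,9,6]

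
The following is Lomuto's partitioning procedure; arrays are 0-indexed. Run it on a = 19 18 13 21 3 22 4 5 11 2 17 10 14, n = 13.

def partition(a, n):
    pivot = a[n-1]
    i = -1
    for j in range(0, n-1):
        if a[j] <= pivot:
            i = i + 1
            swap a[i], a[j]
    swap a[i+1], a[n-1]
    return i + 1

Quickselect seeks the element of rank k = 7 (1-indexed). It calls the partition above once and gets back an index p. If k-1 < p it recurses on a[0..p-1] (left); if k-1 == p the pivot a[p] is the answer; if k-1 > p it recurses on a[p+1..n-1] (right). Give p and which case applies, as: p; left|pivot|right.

7; left

pivot = a[12] = 14; i = -1
j=0: a[0]=19 > 14 → no swap
j=1: a[1]=18 > 14 → no swap
j=2: a[2]=13 ≤ 14 → i=0, swap a[0],a[2] → 13 18 19 21 3 22 4 5 11 2 17 10 14
j=3: a[3]=21 > 14 → no swap
j=4: a[4]=3 ≤ 14 → i=1, swap a[1],a[4] → 13 3 19 21 18 22 4 5 11 2 17 10 14
j=5: a[5]=22 > 14 → no swap
j=6: a[6]=4 ≤ 14 → i=2, swap a[2],a[6] → 13 3 4 21 18 22 19 5 11 2 17 10 14
j=7: a[7]=5 ≤ 14 → i=3, swap a[3],a[7] → 13 3 4 5 18 22 19 21 11 2 17 10 14
j=8: a[8]=11 ≤ 14 → i=4, swap a[4],a[8] → 13 3 4 5 11 22 19 21 18 2 17 10 14
j=9: a[9]=2 ≤ 14 → i=5, swap a[5],a[9] → 13 3 4 5 11 2 19 21 18 22 17 10 14
j=10: a[10]=17 > 14 → no swap
j=11: a[11]=10 ≤ 14 → i=6, swap a[6],a[11] → 13 3 4 5 11 2 10 21 18 22 17 19 14
final swap a[7],a[12] → 13 3 4 5 11 2 10 14 18 22 17 19 21; return 7
p = 7; k-1 = 6 < 7 ⇒ left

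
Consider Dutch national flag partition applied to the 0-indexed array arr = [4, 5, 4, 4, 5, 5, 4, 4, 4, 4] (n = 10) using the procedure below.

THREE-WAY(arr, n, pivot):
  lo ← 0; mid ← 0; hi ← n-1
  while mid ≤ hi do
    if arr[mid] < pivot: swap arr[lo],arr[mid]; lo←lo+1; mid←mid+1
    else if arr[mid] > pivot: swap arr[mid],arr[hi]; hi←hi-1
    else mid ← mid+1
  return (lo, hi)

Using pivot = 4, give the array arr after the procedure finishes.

pivot = 4; lo=0, mid=0, hi=9
arr[mid]=4=4: mid=1
arr[mid]=5>4: swap arr[1],arr[9]; hi=8 → [4, 4, 4, 4, 5, 5, 4, 4, 4, 5]
arr[mid]=4=4: mid=2
arr[mid]=4=4: mid=3
arr[mid]=4=4: mid=4
arr[mid]=5>4: swap arr[4],arr[8]; hi=7 → [4, 4, 4, 4, 4, 5, 4, 4, 5, 5]
arr[mid]=4=4: mid=5
arr[mid]=5>4: swap arr[5],arr[7]; hi=6 → [4, 4, 4, 4, 4, 4, 4, 5, 5, 5]
arr[mid]=4=4: mid=6
arr[mid]=4=4: mid=7
end: lo=0, hi=6; arr = [4, 4, 4, 4, 4, 4, 4, 5, 5, 5]

[4, 4, 4, 4, 4, 4, 4, 5, 5, 5]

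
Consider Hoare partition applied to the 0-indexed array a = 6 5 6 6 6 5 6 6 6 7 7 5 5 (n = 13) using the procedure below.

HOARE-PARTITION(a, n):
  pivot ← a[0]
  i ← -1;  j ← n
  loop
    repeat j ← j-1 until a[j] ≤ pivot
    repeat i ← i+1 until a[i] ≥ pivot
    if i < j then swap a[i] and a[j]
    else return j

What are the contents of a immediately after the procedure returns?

pivot = a[0] = 6; i = -1, j = 13
j→12 (a[12]=5≤6), i→0 (a[0]=6≥6); i<j, swap → 5 5 6 6 6 5 6 6 6 7 7 5 6
j→11 (a[11]=5≤6), i→2 (a[2]=6≥6); i<j, swap → 5 5 5 6 6 5 6 6 6 7 7 6 6
j→8 (a[8]=6≤6), i→3 (a[3]=6≥6); i<j, swap → 5 5 5 6 6 5 6 6 6 7 7 6 6
j→7 (a[7]=6≤6), i→4 (a[4]=6≥6); i<j, swap → 5 5 5 6 6 5 6 6 6 7 7 6 6
j→6, i→6; i≥j, return j=6. a = 5 5 5 6 6 5 6 6 6 7 7 6 6

5 5 5 6 6 5 6 6 6 7 7 6 6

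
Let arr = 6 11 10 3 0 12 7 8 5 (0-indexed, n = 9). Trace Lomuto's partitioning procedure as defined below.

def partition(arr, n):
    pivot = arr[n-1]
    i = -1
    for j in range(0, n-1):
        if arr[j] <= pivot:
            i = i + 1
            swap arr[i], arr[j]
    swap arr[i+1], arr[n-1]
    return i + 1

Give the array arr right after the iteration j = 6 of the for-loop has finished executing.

3 0 10 6 11 12 7 8 5

pivot = arr[8] = 5; i = -1
j=0: arr[0]=6 > 5 → no swap
j=1: arr[1]=11 > 5 → no swap
j=2: arr[2]=10 > 5 → no swap
j=3: arr[3]=3 ≤ 5 → i=0, swap arr[0],arr[3] → 3 11 10 6 0 12 7 8 5
j=4: arr[4]=0 ≤ 5 → i=1, swap arr[1],arr[4] → 3 0 10 6 11 12 7 8 5
j=5: arr[5]=12 > 5 → no swap
j=6: arr[6]=7 > 5 → no swap
(after j=6) arr = 3 0 10 6 11 12 7 8 5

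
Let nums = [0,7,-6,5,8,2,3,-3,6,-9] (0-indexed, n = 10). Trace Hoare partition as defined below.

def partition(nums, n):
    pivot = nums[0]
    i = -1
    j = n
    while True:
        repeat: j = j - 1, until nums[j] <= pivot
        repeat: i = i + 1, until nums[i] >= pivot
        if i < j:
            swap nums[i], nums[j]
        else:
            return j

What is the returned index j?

2

pivot = nums[0] = 0; i = -1, j = 10
j→9 (nums[9]=-9≤0), i→0 (nums[0]=0≥0); i<j, swap → [-9,7,-6,5,8,2,3,-3,6,0]
j→7 (nums[7]=-3≤0), i→1 (nums[1]=7≥0); i<j, swap → [-9,-3,-6,5,8,2,3,7,6,0]
j→2, i→3; i≥j, return j=2. nums = [-9,-3,-6,5,8,2,3,7,6,0]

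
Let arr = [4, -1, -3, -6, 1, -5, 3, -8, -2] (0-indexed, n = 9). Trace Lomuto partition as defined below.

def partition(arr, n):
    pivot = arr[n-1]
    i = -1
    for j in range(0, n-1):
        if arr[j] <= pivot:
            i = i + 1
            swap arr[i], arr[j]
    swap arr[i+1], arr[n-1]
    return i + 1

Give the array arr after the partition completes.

pivot=-2, i=-1
j=0: 4>-2, skip
j=1: -1>-2, skip
j=2: -3≤-2, i=0, swap(0,2) ⇒ [-3, -1, 4, -6, 1, -5, 3, -8, -2]
j=3: -6≤-2, i=1, swap(1,3) ⇒ [-3, -6, 4, -1, 1, -5, 3, -8, -2]
j=4: 1>-2, skip
j=5: -5≤-2, i=2, swap(2,5) ⇒ [-3, -6, -5, -1, 1, 4, 3, -8, -2]
j=6: 3>-2, skip
j=7: -8≤-2, i=3, swap(3,7) ⇒ [-3, -6, -5, -8, 1, 4, 3, -1, -2]
swap(4,8) ⇒ [-3, -6, -5, -8, -2, 4, 3, -1, 1]; return 4

[-3, -6, -5, -8, -2, 4, 3, -1, 1]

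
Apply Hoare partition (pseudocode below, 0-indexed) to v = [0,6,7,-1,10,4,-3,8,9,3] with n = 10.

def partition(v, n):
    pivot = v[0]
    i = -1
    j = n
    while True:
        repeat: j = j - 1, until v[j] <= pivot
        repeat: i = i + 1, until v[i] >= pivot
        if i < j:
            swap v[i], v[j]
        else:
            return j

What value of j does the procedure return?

1

pivot = v[0] = 0; i = -1, j = 10
j→6 (v[6]=-3≤0), i→0 (v[0]=0≥0); i<j, swap → [-3,6,7,-1,10,4,0,8,9,3]
j→3 (v[3]=-1≤0), i→1 (v[1]=6≥0); i<j, swap → [-3,-1,7,6,10,4,0,8,9,3]
j→1, i→2; i≥j, return j=1. v = [-3,-1,7,6,10,4,0,8,9,3]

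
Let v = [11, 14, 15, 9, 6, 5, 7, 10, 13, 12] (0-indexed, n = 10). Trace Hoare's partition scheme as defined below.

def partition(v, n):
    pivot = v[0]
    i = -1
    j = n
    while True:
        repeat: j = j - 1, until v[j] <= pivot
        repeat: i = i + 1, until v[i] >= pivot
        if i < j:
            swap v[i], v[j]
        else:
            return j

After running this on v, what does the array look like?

pivot=11
j stops at 7 (10), i stops at 0 (11); swap ⇒ [10, 14, 15, 9, 6, 5, 7, 11, 13, 12]
j stops at 6 (7), i stops at 1 (14); swap ⇒ [10, 7, 15, 9, 6, 5, 14, 11, 13, 12]
j stops at 5 (5), i stops at 2 (15); swap ⇒ [10, 7, 5, 9, 6, 15, 14, 11, 13, 12]
j stops at 4, i stops at 5; i≥j ⇒ return 4. v=[10, 7, 5, 9, 6, 15, 14, 11, 13, 12]

[10, 7, 5, 9, 6, 15, 14, 11, 13, 12]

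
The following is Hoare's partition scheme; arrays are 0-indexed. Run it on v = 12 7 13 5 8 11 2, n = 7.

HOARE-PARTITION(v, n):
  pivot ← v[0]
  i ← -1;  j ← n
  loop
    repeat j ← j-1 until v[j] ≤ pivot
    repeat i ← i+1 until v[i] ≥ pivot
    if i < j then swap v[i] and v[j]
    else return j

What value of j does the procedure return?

pivot = v[0] = 12; i = -1, j = 7
j→6 (v[6]=2≤12), i→0 (v[0]=12≥12); i<j, swap → 2 7 13 5 8 11 12
j→5 (v[5]=11≤12), i→2 (v[2]=13≥12); i<j, swap → 2 7 11 5 8 13 12
j→4, i→5; i≥j, return j=4. v = 2 7 11 5 8 13 12

4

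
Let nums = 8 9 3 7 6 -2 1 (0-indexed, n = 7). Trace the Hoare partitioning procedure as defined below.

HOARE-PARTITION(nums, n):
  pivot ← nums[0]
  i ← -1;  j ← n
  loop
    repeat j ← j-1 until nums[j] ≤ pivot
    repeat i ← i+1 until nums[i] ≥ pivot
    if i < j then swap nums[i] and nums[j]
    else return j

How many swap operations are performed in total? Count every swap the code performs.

2

pivot = nums[0] = 8; i = -1, j = 7
j→6 (nums[6]=1≤8), i→0 (nums[0]=8≥8); i<j, swap → 1 9 3 7 6 -2 8
j→5 (nums[5]=-2≤8), i→1 (nums[1]=9≥8); i<j, swap → 1 -2 3 7 6 9 8
j→4, i→5; i≥j, return j=4. nums = 1 -2 3 7 6 9 8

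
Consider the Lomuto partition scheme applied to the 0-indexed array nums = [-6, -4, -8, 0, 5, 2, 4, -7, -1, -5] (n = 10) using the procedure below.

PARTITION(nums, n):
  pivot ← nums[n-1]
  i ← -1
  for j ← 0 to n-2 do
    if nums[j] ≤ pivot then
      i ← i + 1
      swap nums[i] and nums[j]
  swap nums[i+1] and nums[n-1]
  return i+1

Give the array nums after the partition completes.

[-6, -8, -7, -5, 5, 2, 4, -4, -1, 0]

pivot=-5, i=-1
j=0: -6≤-5, i=0, swap(0,0) ⇒ [-6, -4, -8, 0, 5, 2, 4, -7, -1, -5]
j=1: -4>-5, skip
j=2: -8≤-5, i=1, swap(1,2) ⇒ [-6, -8, -4, 0, 5, 2, 4, -7, -1, -5]
j=3: 0>-5, skip
j=4: 5>-5, skip
j=5: 2>-5, skip
j=6: 4>-5, skip
j=7: -7≤-5, i=2, swap(2,7) ⇒ [-6, -8, -7, 0, 5, 2, 4, -4, -1, -5]
j=8: -1>-5, skip
swap(3,9) ⇒ [-6, -8, -7, -5, 5, 2, 4, -4, -1, 0]; return 3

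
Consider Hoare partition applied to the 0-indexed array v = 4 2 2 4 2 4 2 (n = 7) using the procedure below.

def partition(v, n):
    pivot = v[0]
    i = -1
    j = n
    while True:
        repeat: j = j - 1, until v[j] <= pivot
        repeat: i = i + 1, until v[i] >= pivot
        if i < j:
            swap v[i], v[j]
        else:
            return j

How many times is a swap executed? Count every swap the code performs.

2

pivot=4
j stops at 6 (2), i stops at 0 (4); swap ⇒ 2 2 2 4 2 4 4
j stops at 5 (4), i stops at 3 (4); swap ⇒ 2 2 2 4 2 4 4
j stops at 4, i stops at 5; i≥j ⇒ return 4. v=2 2 2 4 2 4 4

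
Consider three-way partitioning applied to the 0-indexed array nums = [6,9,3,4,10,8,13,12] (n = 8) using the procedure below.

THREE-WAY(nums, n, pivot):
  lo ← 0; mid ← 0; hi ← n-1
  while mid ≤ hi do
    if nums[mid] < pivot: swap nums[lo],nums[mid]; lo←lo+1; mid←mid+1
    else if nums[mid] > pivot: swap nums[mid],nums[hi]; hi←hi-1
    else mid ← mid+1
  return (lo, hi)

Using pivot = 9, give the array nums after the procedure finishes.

pivot = 9; lo=0, mid=0, hi=7
nums[mid]=6<9: swap nums[0],nums[0]; lo=1,mid=1 → [6,9,3,4,10,8,13,12]
nums[mid]=9=9: mid=2
nums[mid]=3<9: swap nums[1],nums[2]; lo=2,mid=3 → [6,3,9,4,10,8,13,12]
nums[mid]=4<9: swap nums[2],nums[3]; lo=3,mid=4 → [6,3,4,9,10,8,13,12]
nums[mid]=10>9: swap nums[4],nums[7]; hi=6 → [6,3,4,9,12,8,13,10]
nums[mid]=12>9: swap nums[4],nums[6]; hi=5 → [6,3,4,9,13,8,12,10]
nums[mid]=13>9: swap nums[4],nums[5]; hi=4 → [6,3,4,9,8,13,12,10]
nums[mid]=8<9: swap nums[3],nums[4]; lo=4,mid=5 → [6,3,4,8,9,13,12,10]
end: lo=4, hi=4; nums = [6,3,4,8,9,13,12,10]

[6,3,4,8,9,13,12,10]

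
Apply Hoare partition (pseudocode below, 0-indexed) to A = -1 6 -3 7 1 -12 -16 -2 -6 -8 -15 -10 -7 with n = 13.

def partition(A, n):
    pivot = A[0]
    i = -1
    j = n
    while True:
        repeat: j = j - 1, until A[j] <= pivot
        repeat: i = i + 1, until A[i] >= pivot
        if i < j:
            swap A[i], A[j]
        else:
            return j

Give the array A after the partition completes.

pivot = A[0] = -1; i = -1, j = 13
j→12 (A[12]=-7≤-1), i→0 (A[0]=-1≥-1); i<j, swap → -7 6 -3 7 1 -12 -16 -2 -6 -8 -15 -10 -1
j→11 (A[11]=-10≤-1), i→1 (A[1]=6≥-1); i<j, swap → -7 -10 -3 7 1 -12 -16 -2 -6 -8 -15 6 -1
j→10 (A[10]=-15≤-1), i→3 (A[3]=7≥-1); i<j, swap → -7 -10 -3 -15 1 -12 -16 -2 -6 -8 7 6 -1
j→9 (A[9]=-8≤-1), i→4 (A[4]=1≥-1); i<j, swap → -7 -10 -3 -15 -8 -12 -16 -2 -6 1 7 6 -1
j→8, i→9; i≥j, return j=8. A = -7 -10 -3 -15 -8 -12 -16 -2 -6 1 7 6 -1

-7 -10 -3 -15 -8 -12 -16 -2 -6 1 7 6 -1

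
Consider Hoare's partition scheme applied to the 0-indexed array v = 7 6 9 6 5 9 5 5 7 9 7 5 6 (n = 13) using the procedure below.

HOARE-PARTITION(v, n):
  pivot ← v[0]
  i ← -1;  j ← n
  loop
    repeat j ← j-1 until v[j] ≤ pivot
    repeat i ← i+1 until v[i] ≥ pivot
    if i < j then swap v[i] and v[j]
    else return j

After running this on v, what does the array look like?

6 6 5 6 5 7 5 5 7 9 9 9 7

pivot=7
j stops at 12 (6), i stops at 0 (7); swap ⇒ 6 6 9 6 5 9 5 5 7 9 7 5 7
j stops at 11 (5), i stops at 2 (9); swap ⇒ 6 6 5 6 5 9 5 5 7 9 7 9 7
j stops at 10 (7), i stops at 5 (9); swap ⇒ 6 6 5 6 5 7 5 5 7 9 9 9 7
j stops at 8, i stops at 8; i≥j ⇒ return 8. v=6 6 5 6 5 7 5 5 7 9 9 9 7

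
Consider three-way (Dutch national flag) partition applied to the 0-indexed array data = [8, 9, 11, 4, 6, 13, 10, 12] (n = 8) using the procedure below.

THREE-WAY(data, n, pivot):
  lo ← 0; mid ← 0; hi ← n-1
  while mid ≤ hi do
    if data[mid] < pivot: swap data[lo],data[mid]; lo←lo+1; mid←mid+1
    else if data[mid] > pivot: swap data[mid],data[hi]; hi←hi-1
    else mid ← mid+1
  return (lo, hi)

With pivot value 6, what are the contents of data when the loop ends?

lo=0 mid=0 hi=7
8>6: swap(0,7), hi=6 ⇒ [12, 9, 11, 4, 6, 13, 10, 8]
12>6: swap(0,6), hi=5 ⇒ [10, 9, 11, 4, 6, 13, 12, 8]
10>6: swap(0,5), hi=4 ⇒ [13, 9, 11, 4, 6, 10, 12, 8]
13>6: swap(0,4), hi=3 ⇒ [6, 9, 11, 4, 13, 10, 12, 8]
6=6: mid=1
9>6: swap(1,3), hi=2 ⇒ [6, 4, 11, 9, 13, 10, 12, 8]
4<6: swap(0,1), lo=1 mid=2 ⇒ [4, 6, 11, 9, 13, 10, 12, 8]
11>6: swap(2,2), hi=1 ⇒ [4, 6, 11, 9, 13, 10, 12, 8]
done. lo=1 hi=1; data=[4, 6, 11, 9, 13, 10, 12, 8]

[4, 6, 11, 9, 13, 10, 12, 8]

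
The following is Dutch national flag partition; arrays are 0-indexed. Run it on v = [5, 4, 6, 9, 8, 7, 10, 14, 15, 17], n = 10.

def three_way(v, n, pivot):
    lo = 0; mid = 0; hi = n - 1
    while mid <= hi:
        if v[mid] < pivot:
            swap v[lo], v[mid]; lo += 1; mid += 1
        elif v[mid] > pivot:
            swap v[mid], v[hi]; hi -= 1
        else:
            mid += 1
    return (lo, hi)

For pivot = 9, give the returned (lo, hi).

pivot = 9; lo=0, mid=0, hi=9
v[mid]=5<9: swap v[0],v[0]; lo=1,mid=1 → [5, 4, 6, 9, 8, 7, 10, 14, 15, 17]
v[mid]=4<9: swap v[1],v[1]; lo=2,mid=2 → [5, 4, 6, 9, 8, 7, 10, 14, 15, 17]
v[mid]=6<9: swap v[2],v[2]; lo=3,mid=3 → [5, 4, 6, 9, 8, 7, 10, 14, 15, 17]
v[mid]=9=9: mid=4
v[mid]=8<9: swap v[3],v[4]; lo=4,mid=5 → [5, 4, 6, 8, 9, 7, 10, 14, 15, 17]
v[mid]=7<9: swap v[4],v[5]; lo=5,mid=6 → [5, 4, 6, 8, 7, 9, 10, 14, 15, 17]
v[mid]=10>9: swap v[6],v[9]; hi=8 → [5, 4, 6, 8, 7, 9, 17, 14, 15, 10]
v[mid]=17>9: swap v[6],v[8]; hi=7 → [5, 4, 6, 8, 7, 9, 15, 14, 17, 10]
v[mid]=15>9: swap v[6],v[7]; hi=6 → [5, 4, 6, 8, 7, 9, 14, 15, 17, 10]
v[mid]=14>9: swap v[6],v[6]; hi=5 → [5, 4, 6, 8, 7, 9, 14, 15, 17, 10]
end: lo=5, hi=5; v = [5, 4, 6, 8, 7, 9, 14, 15, 17, 10]

(5, 5)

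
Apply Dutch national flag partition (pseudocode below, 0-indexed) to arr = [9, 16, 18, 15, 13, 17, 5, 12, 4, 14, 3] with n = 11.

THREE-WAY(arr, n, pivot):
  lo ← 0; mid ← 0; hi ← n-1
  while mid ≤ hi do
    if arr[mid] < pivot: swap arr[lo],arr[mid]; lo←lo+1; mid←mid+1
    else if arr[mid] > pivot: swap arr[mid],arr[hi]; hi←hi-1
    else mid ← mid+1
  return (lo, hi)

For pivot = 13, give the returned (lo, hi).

lo=0 mid=0 hi=10
9<13: swap(0,0), lo=1 mid=1 ⇒ [9, 16, 18, 15, 13, 17, 5, 12, 4, 14, 3]
16>13: swap(1,10), hi=9 ⇒ [9, 3, 18, 15, 13, 17, 5, 12, 4, 14, 16]
3<13: swap(1,1), lo=2 mid=2 ⇒ [9, 3, 18, 15, 13, 17, 5, 12, 4, 14, 16]
18>13: swap(2,9), hi=8 ⇒ [9, 3, 14, 15, 13, 17, 5, 12, 4, 18, 16]
14>13: swap(2,8), hi=7 ⇒ [9, 3, 4, 15, 13, 17, 5, 12, 14, 18, 16]
4<13: swap(2,2), lo=3 mid=3 ⇒ [9, 3, 4, 15, 13, 17, 5, 12, 14, 18, 16]
15>13: swap(3,7), hi=6 ⇒ [9, 3, 4, 12, 13, 17, 5, 15, 14, 18, 16]
12<13: swap(3,3), lo=4 mid=4 ⇒ [9, 3, 4, 12, 13, 17, 5, 15, 14, 18, 16]
13=13: mid=5
17>13: swap(5,6), hi=5 ⇒ [9, 3, 4, 12, 13, 5, 17, 15, 14, 18, 16]
5<13: swap(4,5), lo=5 mid=6 ⇒ [9, 3, 4, 12, 5, 13, 17, 15, 14, 18, 16]
done. lo=5 hi=5; arr=[9, 3, 4, 12, 5, 13, 17, 15, 14, 18, 16]

(5, 5)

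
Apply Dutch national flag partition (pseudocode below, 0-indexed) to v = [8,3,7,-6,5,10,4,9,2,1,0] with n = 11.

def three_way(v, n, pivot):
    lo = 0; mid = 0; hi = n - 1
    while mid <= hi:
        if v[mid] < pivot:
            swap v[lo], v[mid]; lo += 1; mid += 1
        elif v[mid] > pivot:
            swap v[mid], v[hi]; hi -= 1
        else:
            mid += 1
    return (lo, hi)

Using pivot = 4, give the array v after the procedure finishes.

[0,3,1,-6,2,4,9,10,5,7,8]

lo=0 mid=0 hi=10
8>4: swap(0,10), hi=9 ⇒ [0,3,7,-6,5,10,4,9,2,1,8]
0<4: swap(0,0), lo=1 mid=1 ⇒ [0,3,7,-6,5,10,4,9,2,1,8]
3<4: swap(1,1), lo=2 mid=2 ⇒ [0,3,7,-6,5,10,4,9,2,1,8]
7>4: swap(2,9), hi=8 ⇒ [0,3,1,-6,5,10,4,9,2,7,8]
1<4: swap(2,2), lo=3 mid=3 ⇒ [0,3,1,-6,5,10,4,9,2,7,8]
-6<4: swap(3,3), lo=4 mid=4 ⇒ [0,3,1,-6,5,10,4,9,2,7,8]
5>4: swap(4,8), hi=7 ⇒ [0,3,1,-6,2,10,4,9,5,7,8]
2<4: swap(4,4), lo=5 mid=5 ⇒ [0,3,1,-6,2,10,4,9,5,7,8]
10>4: swap(5,7), hi=6 ⇒ [0,3,1,-6,2,9,4,10,5,7,8]
9>4: swap(5,6), hi=5 ⇒ [0,3,1,-6,2,4,9,10,5,7,8]
4=4: mid=6
done. lo=5 hi=5; v=[0,3,1,-6,2,4,9,10,5,7,8]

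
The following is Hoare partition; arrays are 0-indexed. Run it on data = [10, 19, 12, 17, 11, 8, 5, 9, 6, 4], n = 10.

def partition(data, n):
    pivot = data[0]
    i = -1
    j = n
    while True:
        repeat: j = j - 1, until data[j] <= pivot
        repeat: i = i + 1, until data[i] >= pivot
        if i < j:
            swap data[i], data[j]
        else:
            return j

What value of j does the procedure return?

pivot = data[0] = 10; i = -1, j = 10
j→9 (data[9]=4≤10), i→0 (data[0]=10≥10); i<j, swap → [4, 19, 12, 17, 11, 8, 5, 9, 6, 10]
j→8 (data[8]=6≤10), i→1 (data[1]=19≥10); i<j, swap → [4, 6, 12, 17, 11, 8, 5, 9, 19, 10]
j→7 (data[7]=9≤10), i→2 (data[2]=12≥10); i<j, swap → [4, 6, 9, 17, 11, 8, 5, 12, 19, 10]
j→6 (data[6]=5≤10), i→3 (data[3]=17≥10); i<j, swap → [4, 6, 9, 5, 11, 8, 17, 12, 19, 10]
j→5 (data[5]=8≤10), i→4 (data[4]=11≥10); i<j, swap → [4, 6, 9, 5, 8, 11, 17, 12, 19, 10]
j→4, i→5; i≥j, return j=4. data = [4, 6, 9, 5, 8, 11, 17, 12, 19, 10]

4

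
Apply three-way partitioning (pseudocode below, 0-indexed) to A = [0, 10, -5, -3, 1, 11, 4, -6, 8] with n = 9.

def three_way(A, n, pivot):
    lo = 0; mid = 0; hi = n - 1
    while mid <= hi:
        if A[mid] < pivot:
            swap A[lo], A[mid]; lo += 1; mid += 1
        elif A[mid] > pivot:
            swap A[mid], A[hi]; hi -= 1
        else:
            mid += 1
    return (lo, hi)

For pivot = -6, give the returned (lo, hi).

(0, 0)

pivot = -6; lo=0, mid=0, hi=8
A[mid]=0>-6: swap A[0],A[8]; hi=7 → [8, 10, -5, -3, 1, 11, 4, -6, 0]
A[mid]=8>-6: swap A[0],A[7]; hi=6 → [-6, 10, -5, -3, 1, 11, 4, 8, 0]
A[mid]=-6=-6: mid=1
A[mid]=10>-6: swap A[1],A[6]; hi=5 → [-6, 4, -5, -3, 1, 11, 10, 8, 0]
A[mid]=4>-6: swap A[1],A[5]; hi=4 → [-6, 11, -5, -3, 1, 4, 10, 8, 0]
A[mid]=11>-6: swap A[1],A[4]; hi=3 → [-6, 1, -5, -3, 11, 4, 10, 8, 0]
A[mid]=1>-6: swap A[1],A[3]; hi=2 → [-6, -3, -5, 1, 11, 4, 10, 8, 0]
A[mid]=-3>-6: swap A[1],A[2]; hi=1 → [-6, -5, -3, 1, 11, 4, 10, 8, 0]
A[mid]=-5>-6: swap A[1],A[1]; hi=0 → [-6, -5, -3, 1, 11, 4, 10, 8, 0]
end: lo=0, hi=0; A = [-6, -5, -3, 1, 11, 4, 10, 8, 0]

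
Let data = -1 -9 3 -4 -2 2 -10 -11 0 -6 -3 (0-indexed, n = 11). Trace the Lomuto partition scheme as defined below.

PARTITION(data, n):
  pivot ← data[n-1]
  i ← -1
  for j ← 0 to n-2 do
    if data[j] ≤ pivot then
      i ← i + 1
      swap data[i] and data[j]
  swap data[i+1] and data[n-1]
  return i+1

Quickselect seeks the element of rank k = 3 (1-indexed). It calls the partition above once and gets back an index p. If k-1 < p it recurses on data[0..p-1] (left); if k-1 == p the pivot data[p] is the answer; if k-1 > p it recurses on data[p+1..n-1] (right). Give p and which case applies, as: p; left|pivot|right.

pivot=-3, i=-1
j=0: -1>-3, skip
j=1: -9≤-3, i=0, swap(0,1) ⇒ -9 -1 3 -4 -2 2 -10 -11 0 -6 -3
j=2: 3>-3, skip
j=3: -4≤-3, i=1, swap(1,3) ⇒ -9 -4 3 -1 -2 2 -10 -11 0 -6 -3
j=4: -2>-3, skip
j=5: 2>-3, skip
j=6: -10≤-3, i=2, swap(2,6) ⇒ -9 -4 -10 -1 -2 2 3 -11 0 -6 -3
j=7: -11≤-3, i=3, swap(3,7) ⇒ -9 -4 -10 -11 -2 2 3 -1 0 -6 -3
j=8: 0>-3, skip
j=9: -6≤-3, i=4, swap(4,9) ⇒ -9 -4 -10 -11 -6 2 3 -1 0 -2 -3
swap(5,10) ⇒ -9 -4 -10 -11 -6 -3 3 -1 0 -2 2; return 5
p = 5; k-1 = 2 < 5 ⇒ left

5; left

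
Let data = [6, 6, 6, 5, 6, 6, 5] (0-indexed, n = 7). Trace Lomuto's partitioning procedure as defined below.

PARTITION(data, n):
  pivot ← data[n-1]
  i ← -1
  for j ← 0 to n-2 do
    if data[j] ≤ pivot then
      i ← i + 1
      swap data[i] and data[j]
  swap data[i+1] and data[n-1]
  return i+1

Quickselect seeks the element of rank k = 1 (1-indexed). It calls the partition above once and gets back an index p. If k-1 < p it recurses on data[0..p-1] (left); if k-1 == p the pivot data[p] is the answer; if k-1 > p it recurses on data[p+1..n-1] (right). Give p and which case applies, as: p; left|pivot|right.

1; left

pivot=5, i=-1
j=0: 6>5, skip
j=1: 6>5, skip
j=2: 6>5, skip
j=3: 5≤5, i=0, swap(0,3) ⇒ [5, 6, 6, 6, 6, 6, 5]
j=4: 6>5, skip
j=5: 6>5, skip
swap(1,6) ⇒ [5, 5, 6, 6, 6, 6, 6]; return 1
p = 1; k-1 = 0 < 1 ⇒ left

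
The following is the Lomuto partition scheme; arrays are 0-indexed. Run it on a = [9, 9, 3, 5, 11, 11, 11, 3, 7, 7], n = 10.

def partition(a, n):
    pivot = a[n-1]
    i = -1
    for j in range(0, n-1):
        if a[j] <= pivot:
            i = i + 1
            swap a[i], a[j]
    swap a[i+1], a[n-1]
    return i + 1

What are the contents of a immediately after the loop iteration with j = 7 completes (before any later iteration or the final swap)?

[3, 5, 3, 9, 11, 11, 11, 9, 7, 7]

pivot=7, i=-1
j=0: 9>7, skip
j=1: 9>7, skip
j=2: 3≤7, i=0, swap(0,2) ⇒ [3, 9, 9, 5, 11, 11, 11, 3, 7, 7]
j=3: 5≤7, i=1, swap(1,3) ⇒ [3, 5, 9, 9, 11, 11, 11, 3, 7, 7]
j=4: 11>7, skip
j=5: 11>7, skip
j=6: 11>7, skip
j=7: 3≤7, i=2, swap(2,7) ⇒ [3, 5, 3, 9, 11, 11, 11, 9, 7, 7]
(after j=7) a = [3, 5, 3, 9, 11, 11, 11, 9, 7, 7]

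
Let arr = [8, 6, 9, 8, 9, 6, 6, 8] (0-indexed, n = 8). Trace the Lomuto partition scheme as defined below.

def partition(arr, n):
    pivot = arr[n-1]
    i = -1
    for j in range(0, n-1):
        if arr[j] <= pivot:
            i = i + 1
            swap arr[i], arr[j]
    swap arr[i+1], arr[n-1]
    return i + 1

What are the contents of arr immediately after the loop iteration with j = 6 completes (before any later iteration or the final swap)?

[8, 6, 8, 6, 6, 9, 9, 8]

pivot=8, i=-1
j=0: 8≤8, i=0, swap(0,0) ⇒ [8, 6, 9, 8, 9, 6, 6, 8]
j=1: 6≤8, i=1, swap(1,1) ⇒ [8, 6, 9, 8, 9, 6, 6, 8]
j=2: 9>8, skip
j=3: 8≤8, i=2, swap(2,3) ⇒ [8, 6, 8, 9, 9, 6, 6, 8]
j=4: 9>8, skip
j=5: 6≤8, i=3, swap(3,5) ⇒ [8, 6, 8, 6, 9, 9, 6, 8]
j=6: 6≤8, i=4, swap(4,6) ⇒ [8, 6, 8, 6, 6, 9, 9, 8]
(after j=6) arr = [8, 6, 8, 6, 6, 9, 9, 8]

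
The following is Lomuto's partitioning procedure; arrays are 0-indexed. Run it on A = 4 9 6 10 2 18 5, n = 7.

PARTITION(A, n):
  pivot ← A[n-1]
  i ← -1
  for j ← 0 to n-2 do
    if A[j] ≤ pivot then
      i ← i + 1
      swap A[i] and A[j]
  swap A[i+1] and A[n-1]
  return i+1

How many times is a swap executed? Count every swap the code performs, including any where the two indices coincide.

pivot = A[6] = 5; i = -1
j=0: A[0]=4 ≤ 5 → i=0, swap A[0],A[0] (no change) → 4 9 6 10 2 18 5
j=1: A[1]=9 > 5 → no swap
j=2: A[2]=6 > 5 → no swap
j=3: A[3]=10 > 5 → no swap
j=4: A[4]=2 ≤ 5 → i=1, swap A[1],A[4] → 4 2 6 10 9 18 5
j=5: A[5]=18 > 5 → no swap
final swap A[2],A[6] → 4 2 5 10 9 18 6; return 2

3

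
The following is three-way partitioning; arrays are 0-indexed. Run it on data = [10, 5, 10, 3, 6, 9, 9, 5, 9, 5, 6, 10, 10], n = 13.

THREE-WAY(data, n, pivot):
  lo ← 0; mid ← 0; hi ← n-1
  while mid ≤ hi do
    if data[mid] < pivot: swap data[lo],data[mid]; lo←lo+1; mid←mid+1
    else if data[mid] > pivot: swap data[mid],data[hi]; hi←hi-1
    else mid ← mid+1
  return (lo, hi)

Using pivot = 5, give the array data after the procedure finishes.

pivot = 5; lo=0, mid=0, hi=12
data[mid]=10>5: swap data[0],data[12]; hi=11 → [10, 5, 10, 3, 6, 9, 9, 5, 9, 5, 6, 10, 10]
data[mid]=10>5: swap data[0],data[11]; hi=10 → [10, 5, 10, 3, 6, 9, 9, 5, 9, 5, 6, 10, 10]
data[mid]=10>5: swap data[0],data[10]; hi=9 → [6, 5, 10, 3, 6, 9, 9, 5, 9, 5, 10, 10, 10]
data[mid]=6>5: swap data[0],data[9]; hi=8 → [5, 5, 10, 3, 6, 9, 9, 5, 9, 6, 10, 10, 10]
data[mid]=5=5: mid=1
data[mid]=5=5: mid=2
data[mid]=10>5: swap data[2],data[8]; hi=7 → [5, 5, 9, 3, 6, 9, 9, 5, 10, 6, 10, 10, 10]
data[mid]=9>5: swap data[2],data[7]; hi=6 → [5, 5, 5, 3, 6, 9, 9, 9, 10, 6, 10, 10, 10]
data[mid]=5=5: mid=3
data[mid]=3<5: swap data[0],data[3]; lo=1,mid=4 → [3, 5, 5, 5, 6, 9, 9, 9, 10, 6, 10, 10, 10]
data[mid]=6>5: swap data[4],data[6]; hi=5 → [3, 5, 5, 5, 9, 9, 6, 9, 10, 6, 10, 10, 10]
data[mid]=9>5: swap data[4],data[5]; hi=4 → [3, 5, 5, 5, 9, 9, 6, 9, 10, 6, 10, 10, 10]
data[mid]=9>5: swap data[4],data[4]; hi=3 → [3, 5, 5, 5, 9, 9, 6, 9, 10, 6, 10, 10, 10]
end: lo=1, hi=3; data = [3, 5, 5, 5, 9, 9, 6, 9, 10, 6, 10, 10, 10]

[3, 5, 5, 5, 9, 9, 6, 9, 10, 6, 10, 10, 10]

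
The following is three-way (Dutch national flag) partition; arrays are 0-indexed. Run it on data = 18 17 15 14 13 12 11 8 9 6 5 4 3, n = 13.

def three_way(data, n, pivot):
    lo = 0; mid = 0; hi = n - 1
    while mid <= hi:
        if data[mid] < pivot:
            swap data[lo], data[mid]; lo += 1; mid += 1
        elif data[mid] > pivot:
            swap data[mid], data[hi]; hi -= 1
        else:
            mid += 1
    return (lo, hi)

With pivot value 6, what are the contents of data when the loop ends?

lo=0 mid=0 hi=12
18>6: swap(0,12), hi=11 ⇒ 3 17 15 14 13 12 11 8 9 6 5 4 18
3<6: swap(0,0), lo=1 mid=1 ⇒ 3 17 15 14 13 12 11 8 9 6 5 4 18
17>6: swap(1,11), hi=10 ⇒ 3 4 15 14 13 12 11 8 9 6 5 17 18
4<6: swap(1,1), lo=2 mid=2 ⇒ 3 4 15 14 13 12 11 8 9 6 5 17 18
15>6: swap(2,10), hi=9 ⇒ 3 4 5 14 13 12 11 8 9 6 15 17 18
5<6: swap(2,2), lo=3 mid=3 ⇒ 3 4 5 14 13 12 11 8 9 6 15 17 18
14>6: swap(3,9), hi=8 ⇒ 3 4 5 6 13 12 11 8 9 14 15 17 18
6=6: mid=4
13>6: swap(4,8), hi=7 ⇒ 3 4 5 6 9 12 11 8 13 14 15 17 18
9>6: swap(4,7), hi=6 ⇒ 3 4 5 6 8 12 11 9 13 14 15 17 18
8>6: swap(4,6), hi=5 ⇒ 3 4 5 6 11 12 8 9 13 14 15 17 18
11>6: swap(4,5), hi=4 ⇒ 3 4 5 6 12 11 8 9 13 14 15 17 18
12>6: swap(4,4), hi=3 ⇒ 3 4 5 6 12 11 8 9 13 14 15 17 18
done. lo=3 hi=3; data=3 4 5 6 12 11 8 9 13 14 15 17 18

3 4 5 6 12 11 8 9 13 14 15 17 18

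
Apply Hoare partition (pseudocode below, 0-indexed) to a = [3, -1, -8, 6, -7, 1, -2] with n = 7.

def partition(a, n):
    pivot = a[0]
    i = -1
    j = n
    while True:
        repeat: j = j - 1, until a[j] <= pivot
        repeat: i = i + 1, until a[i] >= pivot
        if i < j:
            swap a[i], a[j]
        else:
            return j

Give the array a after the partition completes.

[-2, -1, -8, 1, -7, 6, 3]

pivot=3
j stops at 6 (-2), i stops at 0 (3); swap ⇒ [-2, -1, -8, 6, -7, 1, 3]
j stops at 5 (1), i stops at 3 (6); swap ⇒ [-2, -1, -8, 1, -7, 6, 3]
j stops at 4, i stops at 5; i≥j ⇒ return 4. a=[-2, -1, -8, 1, -7, 6, 3]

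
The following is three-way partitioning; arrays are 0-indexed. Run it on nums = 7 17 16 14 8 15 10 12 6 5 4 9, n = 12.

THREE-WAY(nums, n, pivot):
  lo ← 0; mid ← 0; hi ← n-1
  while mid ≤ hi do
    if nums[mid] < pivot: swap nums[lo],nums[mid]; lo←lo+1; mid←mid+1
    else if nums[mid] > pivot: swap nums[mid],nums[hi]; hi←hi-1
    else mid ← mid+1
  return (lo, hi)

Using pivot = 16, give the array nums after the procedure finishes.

pivot = 16; lo=0, mid=0, hi=11
nums[mid]=7<16: swap nums[0],nums[0]; lo=1,mid=1 → 7 17 16 14 8 15 10 12 6 5 4 9
nums[mid]=17>16: swap nums[1],nums[11]; hi=10 → 7 9 16 14 8 15 10 12 6 5 4 17
nums[mid]=9<16: swap nums[1],nums[1]; lo=2,mid=2 → 7 9 16 14 8 15 10 12 6 5 4 17
nums[mid]=16=16: mid=3
nums[mid]=14<16: swap nums[2],nums[3]; lo=3,mid=4 → 7 9 14 16 8 15 10 12 6 5 4 17
nums[mid]=8<16: swap nums[3],nums[4]; lo=4,mid=5 → 7 9 14 8 16 15 10 12 6 5 4 17
nums[mid]=15<16: swap nums[4],nums[5]; lo=5,mid=6 → 7 9 14 8 15 16 10 12 6 5 4 17
nums[mid]=10<16: swap nums[5],nums[6]; lo=6,mid=7 → 7 9 14 8 15 10 16 12 6 5 4 17
nums[mid]=12<16: swap nums[6],nums[7]; lo=7,mid=8 → 7 9 14 8 15 10 12 16 6 5 4 17
nums[mid]=6<16: swap nums[7],nums[8]; lo=8,mid=9 → 7 9 14 8 15 10 12 6 16 5 4 17
nums[mid]=5<16: swap nums[8],nums[9]; lo=9,mid=10 → 7 9 14 8 15 10 12 6 5 16 4 17
nums[mid]=4<16: swap nums[9],nums[10]; lo=10,mid=11 → 7 9 14 8 15 10 12 6 5 4 16 17
end: lo=10, hi=10; nums = 7 9 14 8 15 10 12 6 5 4 16 17

7 9 14 8 15 10 12 6 5 4 16 17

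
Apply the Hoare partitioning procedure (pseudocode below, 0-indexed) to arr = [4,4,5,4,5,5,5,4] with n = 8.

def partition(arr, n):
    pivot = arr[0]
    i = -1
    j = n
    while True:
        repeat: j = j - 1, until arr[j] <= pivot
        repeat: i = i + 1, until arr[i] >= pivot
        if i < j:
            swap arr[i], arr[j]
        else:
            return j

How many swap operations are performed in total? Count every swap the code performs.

pivot=4
j stops at 7 (4), i stops at 0 (4); swap ⇒ [4,4,5,4,5,5,5,4]
j stops at 3 (4), i stops at 1 (4); swap ⇒ [4,4,5,4,5,5,5,4]
j stops at 1, i stops at 2; i≥j ⇒ return 1. arr=[4,4,5,4,5,5,5,4]

2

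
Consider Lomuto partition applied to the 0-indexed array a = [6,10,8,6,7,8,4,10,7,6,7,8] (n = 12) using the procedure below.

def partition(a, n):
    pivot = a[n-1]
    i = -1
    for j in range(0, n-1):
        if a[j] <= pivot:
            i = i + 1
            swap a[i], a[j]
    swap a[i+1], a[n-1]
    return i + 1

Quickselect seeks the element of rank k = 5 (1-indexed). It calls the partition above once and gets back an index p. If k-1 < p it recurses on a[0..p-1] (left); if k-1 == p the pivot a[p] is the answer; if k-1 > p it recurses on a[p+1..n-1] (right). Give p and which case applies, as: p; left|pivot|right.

pivot = a[11] = 8; i = -1
j=0: a[0]=6 ≤ 8 → i=0, swap a[0],a[0] (no change) → [6,10,8,6,7,8,4,10,7,6,7,8]
j=1: a[1]=10 > 8 → no swap
j=2: a[2]=8 ≤ 8 → i=1, swap a[1],a[2] → [6,8,10,6,7,8,4,10,7,6,7,8]
j=3: a[3]=6 ≤ 8 → i=2, swap a[2],a[3] → [6,8,6,10,7,8,4,10,7,6,7,8]
j=4: a[4]=7 ≤ 8 → i=3, swap a[3],a[4] → [6,8,6,7,10,8,4,10,7,6,7,8]
j=5: a[5]=8 ≤ 8 → i=4, swap a[4],a[5] → [6,8,6,7,8,10,4,10,7,6,7,8]
j=6: a[6]=4 ≤ 8 → i=5, swap a[5],a[6] → [6,8,6,7,8,4,10,10,7,6,7,8]
j=7: a[7]=10 > 8 → no swap
j=8: a[8]=7 ≤ 8 → i=6, swap a[6],a[8] → [6,8,6,7,8,4,7,10,10,6,7,8]
j=9: a[9]=6 ≤ 8 → i=7, swap a[7],a[9] → [6,8,6,7,8,4,7,6,10,10,7,8]
j=10: a[10]=7 ≤ 8 → i=8, swap a[8],a[10] → [6,8,6,7,8,4,7,6,7,10,10,8]
final swap a[9],a[11] → [6,8,6,7,8,4,7,6,7,8,10,10]; return 9
p = 9; k-1 = 4 < 9 ⇒ left

9; left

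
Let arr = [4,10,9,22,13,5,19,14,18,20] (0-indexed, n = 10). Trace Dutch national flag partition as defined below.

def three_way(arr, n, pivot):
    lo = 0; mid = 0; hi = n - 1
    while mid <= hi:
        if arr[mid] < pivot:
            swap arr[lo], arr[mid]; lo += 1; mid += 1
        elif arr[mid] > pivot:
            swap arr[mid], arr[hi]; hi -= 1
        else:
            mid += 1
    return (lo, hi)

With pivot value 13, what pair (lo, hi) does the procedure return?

(4, 4)

pivot = 13; lo=0, mid=0, hi=9
arr[mid]=4<13: swap arr[0],arr[0]; lo=1,mid=1 → [4,10,9,22,13,5,19,14,18,20]
arr[mid]=10<13: swap arr[1],arr[1]; lo=2,mid=2 → [4,10,9,22,13,5,19,14,18,20]
arr[mid]=9<13: swap arr[2],arr[2]; lo=3,mid=3 → [4,10,9,22,13,5,19,14,18,20]
arr[mid]=22>13: swap arr[3],arr[9]; hi=8 → [4,10,9,20,13,5,19,14,18,22]
arr[mid]=20>13: swap arr[3],arr[8]; hi=7 → [4,10,9,18,13,5,19,14,20,22]
arr[mid]=18>13: swap arr[3],arr[7]; hi=6 → [4,10,9,14,13,5,19,18,20,22]
arr[mid]=14>13: swap arr[3],arr[6]; hi=5 → [4,10,9,19,13,5,14,18,20,22]
arr[mid]=19>13: swap arr[3],arr[5]; hi=4 → [4,10,9,5,13,19,14,18,20,22]
arr[mid]=5<13: swap arr[3],arr[3]; lo=4,mid=4 → [4,10,9,5,13,19,14,18,20,22]
arr[mid]=13=13: mid=5
end: lo=4, hi=4; arr = [4,10,9,5,13,19,14,18,20,22]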